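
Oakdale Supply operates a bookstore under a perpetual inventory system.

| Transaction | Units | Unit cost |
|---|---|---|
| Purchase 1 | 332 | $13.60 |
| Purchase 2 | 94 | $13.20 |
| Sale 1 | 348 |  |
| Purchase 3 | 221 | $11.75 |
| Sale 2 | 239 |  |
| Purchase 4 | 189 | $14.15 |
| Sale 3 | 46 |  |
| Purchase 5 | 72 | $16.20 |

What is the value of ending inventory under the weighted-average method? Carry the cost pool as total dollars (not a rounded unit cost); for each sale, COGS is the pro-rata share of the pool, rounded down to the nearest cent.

Ending inventory = $3,943.94

After Purchase 1: 332 on hand, pool $4,515.20 (≈ $13.6000 each)
After Purchase 2: 426 on hand, pool $5,756.00 (≈ $13.5117 each)
Sale 1, sell 348: 348/426 × $5,756.00 → $4,702.08
After Purchase 3: 299 on hand, pool $3,650.67 (≈ $12.2096 each)
Sale 2, sell 239: 239/299 × $3,650.67 → $2,918.09
After Purchase 4: 249 on hand, pool $3,406.93 (≈ $13.6824 each)
Sale 3, sell 46: 46/249 × $3,406.93 → $629.39
After Purchase 5: 275 on hand, pool $3,943.94 (≈ $14.3416 each)
Total COGS = $4,702.08 + $2,918.09 + $629.39 = $8,249.56
Ending inventory (cost pool remaining) = $3,943.94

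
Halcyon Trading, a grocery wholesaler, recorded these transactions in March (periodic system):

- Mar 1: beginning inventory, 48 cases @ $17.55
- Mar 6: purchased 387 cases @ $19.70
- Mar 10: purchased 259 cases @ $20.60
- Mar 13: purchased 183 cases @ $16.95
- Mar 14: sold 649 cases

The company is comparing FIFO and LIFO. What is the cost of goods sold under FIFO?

COGS = $12,874.70

FIFO COGS: 48 @ $17.55 + 387 @ $19.70 + 214 @ $20.60 = $12,874.70
LIFO COGS: 183 @ $16.95 + 259 @ $20.60 + 207 @ $19.70 = $12,515.15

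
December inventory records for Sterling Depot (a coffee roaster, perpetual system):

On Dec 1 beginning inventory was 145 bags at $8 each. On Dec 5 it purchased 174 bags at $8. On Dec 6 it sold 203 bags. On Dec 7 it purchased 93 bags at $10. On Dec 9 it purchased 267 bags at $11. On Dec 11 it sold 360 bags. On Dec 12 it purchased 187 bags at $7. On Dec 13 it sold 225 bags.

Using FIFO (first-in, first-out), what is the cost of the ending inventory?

Ending inventory = $546

Dec 6, 203 sold [FIFO — oldest first]: 145 @ $8 + 58 @ $8 = $1,624
Dec 11, 360 sold [FIFO — oldest first]: 116 @ $8 + 93 @ $10 + 151 @ $11 = $3,519
Dec 13, 225 sold [FIFO — oldest first]: 116 @ $11 + 109 @ $7 = $2,039
Total COGS = $1,624 + $3,519 + $2,039 = $7,182
Ending inventory: 78 @ $7 = $546
Check: goods available $7,728 = COGS $7,182 + ending $546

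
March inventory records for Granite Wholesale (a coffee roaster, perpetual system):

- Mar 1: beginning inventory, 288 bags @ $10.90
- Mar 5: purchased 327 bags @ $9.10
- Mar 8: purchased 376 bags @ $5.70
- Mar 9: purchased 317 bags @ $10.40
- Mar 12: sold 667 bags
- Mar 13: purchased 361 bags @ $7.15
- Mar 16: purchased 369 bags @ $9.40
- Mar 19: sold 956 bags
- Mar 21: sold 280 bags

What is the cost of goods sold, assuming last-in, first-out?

Mar 12, 667 sold [LIFO — newest first]: 317 @ $10.40 + 350 @ $5.70 = $5,291.80
Mar 19, 956 sold [LIFO — newest first]: 369 @ $9.40 + 361 @ $7.15 + 26 @ $5.70 + 200 @ $9.10 = $8,017.95
Mar 21, 280 sold [LIFO — newest first]: 127 @ $9.10 + 153 @ $10.90 = $2,823.40
Total COGS = $5,291.80 + $8,017.95 + $2,823.40 = $16,133.15
Ending inventory: 135 @ $10.90 = $1,471.50
Check: goods available $17,604.65 = COGS $16,133.15 + ending $1,471.50

COGS = $16,133.15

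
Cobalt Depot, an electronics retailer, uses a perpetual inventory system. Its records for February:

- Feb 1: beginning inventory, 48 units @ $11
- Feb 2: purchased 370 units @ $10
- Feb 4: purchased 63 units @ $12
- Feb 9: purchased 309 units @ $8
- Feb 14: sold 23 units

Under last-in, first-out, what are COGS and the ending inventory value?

COGS = $184; ending inventory = $7,272

Feb 14, 23 sold [LIFO — newest first]: 23 @ $8 = $184
Ending inventory: 48 @ $11 + 370 @ $10 + 63 @ $12 + 286 @ $8 = $7,272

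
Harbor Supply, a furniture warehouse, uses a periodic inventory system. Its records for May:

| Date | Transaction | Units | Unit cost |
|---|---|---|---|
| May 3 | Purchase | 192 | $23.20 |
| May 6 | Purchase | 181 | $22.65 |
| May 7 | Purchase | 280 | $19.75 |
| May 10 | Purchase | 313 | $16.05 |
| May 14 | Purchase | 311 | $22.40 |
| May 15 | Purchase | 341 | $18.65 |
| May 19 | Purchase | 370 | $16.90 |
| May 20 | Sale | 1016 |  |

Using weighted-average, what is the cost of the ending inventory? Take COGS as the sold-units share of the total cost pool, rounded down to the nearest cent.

Ending inventory = $18,915.26

May 20, sell 1016: 1016/1988 × $38,686.75 → $19,771.49
Ending inventory (cost pool remaining) = $18,915.26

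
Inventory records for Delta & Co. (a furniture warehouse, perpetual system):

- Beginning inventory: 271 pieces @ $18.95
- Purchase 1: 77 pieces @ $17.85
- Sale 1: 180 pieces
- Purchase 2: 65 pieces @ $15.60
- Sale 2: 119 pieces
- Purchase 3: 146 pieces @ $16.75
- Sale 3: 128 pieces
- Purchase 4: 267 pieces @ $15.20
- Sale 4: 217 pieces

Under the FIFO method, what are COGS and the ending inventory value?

COGS = $11,261.40; ending inventory = $2,766.40

Sale 1 (180) [FIFO — oldest first]: 180 @ $18.95 = $3,411.00
Sale 2 (119) [FIFO — oldest first]: 91 @ $18.95 + 28 @ $17.85 = $2,224.25
Sale 3 (128) [FIFO — oldest first]: 49 @ $17.85 + 65 @ $15.60 + 14 @ $16.75 = $2,123.15
Sale 4 (217) [FIFO — oldest first]: 132 @ $16.75 + 85 @ $15.20 = $3,503.00
Total COGS = $3,411.00 + $2,224.25 + $2,123.15 + $3,503.00 = $11,261.40
Ending inventory: 182 @ $15.20 = $2,766.40
Check: goods available $14,027.80 = COGS $11,261.40 + ending $2,766.40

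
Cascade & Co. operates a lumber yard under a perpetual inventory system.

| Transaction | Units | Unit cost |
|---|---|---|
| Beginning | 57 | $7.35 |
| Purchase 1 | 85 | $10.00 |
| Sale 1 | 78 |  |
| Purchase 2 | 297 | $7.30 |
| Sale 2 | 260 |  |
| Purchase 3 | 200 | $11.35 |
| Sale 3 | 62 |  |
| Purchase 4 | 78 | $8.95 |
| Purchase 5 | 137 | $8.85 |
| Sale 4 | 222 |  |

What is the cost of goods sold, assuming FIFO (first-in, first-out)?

COGS = $5,514.10

Sale 1 (78) [FIFO — oldest first]: 57 @ $7.35 + 21 @ $10.00 = $628.95
Sale 2 (260) [FIFO — oldest first]: 64 @ $10.00 + 196 @ $7.30 = $2,070.80
Sale 3 (62) [FIFO — oldest first]: 62 @ $7.30 = $452.60
Sale 4 (222) [FIFO — oldest first]: 39 @ $7.30 + 183 @ $11.35 = $2,361.75
Total COGS = $628.95 + $2,070.80 + $452.60 + $2,361.75 = $5,514.10
Ending inventory: 17 @ $11.35 + 78 @ $8.95 + 137 @ $8.85 = $2,103.50
Check: goods available $7,617.60 = COGS $5,514.10 + ending $2,103.50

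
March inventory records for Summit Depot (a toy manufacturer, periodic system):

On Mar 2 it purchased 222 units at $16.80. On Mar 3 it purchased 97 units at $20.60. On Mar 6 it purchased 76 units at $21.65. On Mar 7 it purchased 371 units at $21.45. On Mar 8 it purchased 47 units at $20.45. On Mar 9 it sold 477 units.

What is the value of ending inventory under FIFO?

Ending inventory = $7,160.20

Mar 9, 477 sold [FIFO — oldest first]: 222 @ $16.80 + 97 @ $20.60 + 76 @ $21.65 + 82 @ $21.45 = $9,132.10
Ending inventory: 289 @ $21.45 + 47 @ $20.45 = $7,160.20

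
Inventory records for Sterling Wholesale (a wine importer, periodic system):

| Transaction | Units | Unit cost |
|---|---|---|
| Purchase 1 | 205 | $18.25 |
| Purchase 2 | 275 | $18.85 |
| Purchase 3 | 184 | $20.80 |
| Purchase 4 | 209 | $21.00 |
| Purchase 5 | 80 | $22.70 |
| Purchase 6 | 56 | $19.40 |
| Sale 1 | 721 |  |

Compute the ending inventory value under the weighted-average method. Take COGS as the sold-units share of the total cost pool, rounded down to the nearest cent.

Ending inventory = $5,721.07

Sale 1, sell 721: 721/1009 × $20,043.60 → $14,322.53
Ending inventory (cost pool remaining) = $5,721.07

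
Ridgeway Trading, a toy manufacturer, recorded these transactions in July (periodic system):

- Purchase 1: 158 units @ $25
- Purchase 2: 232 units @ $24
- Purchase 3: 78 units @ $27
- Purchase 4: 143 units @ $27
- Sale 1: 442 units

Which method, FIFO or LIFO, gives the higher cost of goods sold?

LIFO

FIFO COGS: 158 @ $25 + 232 @ $24 + 52 @ $27 = $10,922
LIFO COGS: 143 @ $27 + 78 @ $27 + 221 @ $24 = $11,271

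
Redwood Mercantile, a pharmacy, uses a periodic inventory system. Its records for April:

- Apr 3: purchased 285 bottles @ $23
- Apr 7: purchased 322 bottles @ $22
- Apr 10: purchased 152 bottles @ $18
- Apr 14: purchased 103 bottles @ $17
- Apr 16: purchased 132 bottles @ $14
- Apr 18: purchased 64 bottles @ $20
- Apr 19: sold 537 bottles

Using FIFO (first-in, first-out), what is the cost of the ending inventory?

Apr 19, 537 sold [FIFO — oldest first]: 285 @ $23 + 252 @ $22 = $12,099
Ending inventory: 70 @ $22 + 152 @ $18 + 103 @ $17 + 132 @ $14 + 64 @ $20 = $9,155

Ending inventory = $9,155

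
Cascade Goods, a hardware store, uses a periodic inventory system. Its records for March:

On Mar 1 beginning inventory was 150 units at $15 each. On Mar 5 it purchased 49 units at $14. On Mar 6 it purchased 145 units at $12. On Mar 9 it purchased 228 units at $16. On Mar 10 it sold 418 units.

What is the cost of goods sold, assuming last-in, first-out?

COGS = $6,018

Mar 10, 418 sold [LIFO — newest first]: 228 @ $16 + 145 @ $12 + 45 @ $14 = $6,018
Ending inventory: 150 @ $15 + 4 @ $14 = $2,306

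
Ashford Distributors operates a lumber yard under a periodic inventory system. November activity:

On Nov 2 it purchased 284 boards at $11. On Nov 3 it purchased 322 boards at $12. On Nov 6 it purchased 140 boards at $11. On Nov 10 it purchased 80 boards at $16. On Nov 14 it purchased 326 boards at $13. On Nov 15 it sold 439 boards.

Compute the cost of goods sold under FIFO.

Nov 15, 439 sold [FIFO — oldest first]: 284 @ $11 + 155 @ $12 = $4,984
Ending inventory: 167 @ $12 + 140 @ $11 + 80 @ $16 + 326 @ $13 = $9,062

COGS = $4,984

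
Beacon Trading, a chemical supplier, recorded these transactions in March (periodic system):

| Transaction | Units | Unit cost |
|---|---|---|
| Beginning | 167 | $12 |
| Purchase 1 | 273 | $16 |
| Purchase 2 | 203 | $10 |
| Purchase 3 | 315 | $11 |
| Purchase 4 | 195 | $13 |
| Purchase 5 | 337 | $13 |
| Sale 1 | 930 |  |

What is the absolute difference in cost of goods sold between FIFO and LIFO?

$348

FIFO COGS: 167 @ $12 + 273 @ $16 + 203 @ $10 + 287 @ $11 = $11,559
LIFO COGS: 337 @ $13 + 195 @ $13 + 315 @ $11 + 83 @ $10 = $11,211
Difference = |$11,559 − $11,211| = $348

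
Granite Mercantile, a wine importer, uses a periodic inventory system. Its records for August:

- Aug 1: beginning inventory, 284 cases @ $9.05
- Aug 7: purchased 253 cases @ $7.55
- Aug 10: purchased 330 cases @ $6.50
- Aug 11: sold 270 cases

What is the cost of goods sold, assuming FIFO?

Aug 11, 270 sold [FIFO — oldest first]: 270 @ $9.05 = $2,443.50
Ending inventory: 14 @ $9.05 + 253 @ $7.55 + 330 @ $6.50 = $4,181.85
Check: goods available $6,625.35 = COGS $2,443.50 + ending $4,181.85

COGS = $2,443.50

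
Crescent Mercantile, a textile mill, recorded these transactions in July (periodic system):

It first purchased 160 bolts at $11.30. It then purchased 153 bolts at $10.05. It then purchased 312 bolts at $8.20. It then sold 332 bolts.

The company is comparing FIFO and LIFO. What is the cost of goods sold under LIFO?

COGS = $2,759.40

FIFO COGS: 160 @ $11.30 + 153 @ $10.05 + 19 @ $8.20 = $3,501.45
LIFO COGS: 312 @ $8.20 + 20 @ $10.05 = $2,759.40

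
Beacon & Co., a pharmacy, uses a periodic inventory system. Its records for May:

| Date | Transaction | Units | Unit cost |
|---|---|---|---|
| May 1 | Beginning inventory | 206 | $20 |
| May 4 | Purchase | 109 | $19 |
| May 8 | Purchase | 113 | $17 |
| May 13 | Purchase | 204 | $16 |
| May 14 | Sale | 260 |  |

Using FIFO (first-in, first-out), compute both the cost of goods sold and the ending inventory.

COGS = $5,146; ending inventory = $6,230

May 14, 260 sold [FIFO — oldest first]: 206 @ $20 + 54 @ $19 = $5,146
Ending inventory: 55 @ $19 + 113 @ $17 + 204 @ $16 = $6,230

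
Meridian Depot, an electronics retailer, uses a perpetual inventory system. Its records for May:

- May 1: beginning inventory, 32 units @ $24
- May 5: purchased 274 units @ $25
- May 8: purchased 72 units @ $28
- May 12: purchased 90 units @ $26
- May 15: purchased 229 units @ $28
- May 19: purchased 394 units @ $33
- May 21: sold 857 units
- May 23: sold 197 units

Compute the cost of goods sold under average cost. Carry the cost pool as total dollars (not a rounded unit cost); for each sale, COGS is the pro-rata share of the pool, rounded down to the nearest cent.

COGS = $30,323.51

After May 1: 32 on hand, pool $768.00 (≈ $24.0000 each)
After May 5: 306 on hand, pool $7,618.00 (≈ $24.8954 each)
After May 8: 378 on hand, pool $9,634.00 (≈ $25.4868 each)
After May 12: 468 on hand, pool $11,974.00 (≈ $25.5855 each)
After May 15: 697 on hand, pool $18,386.00 (≈ $26.3788 each)
After May 19: 1091 on hand, pool $31,388.00 (≈ $28.7699 each)
May 21, sell 857: 857/1091 × $31,388.00 → $24,655.83
May 23, sell 197: 197/234 × $6,732.17 → $5,667.68
Total COGS = $24,655.83 + $5,667.68 = $30,323.51
Ending inventory (cost pool remaining) = $1,064.49
Check: goods available $31,388.00 = COGS $30,323.51 + ending $1,064.49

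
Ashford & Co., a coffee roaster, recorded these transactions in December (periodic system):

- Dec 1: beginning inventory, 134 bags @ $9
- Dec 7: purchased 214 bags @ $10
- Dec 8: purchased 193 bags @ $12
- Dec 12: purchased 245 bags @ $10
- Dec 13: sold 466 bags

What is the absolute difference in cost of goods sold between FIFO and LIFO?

FIFO COGS: 134 @ $9 + 214 @ $10 + 118 @ $12 = $4,762
LIFO COGS: 245 @ $10 + 193 @ $12 + 28 @ $10 = $5,046
Difference = |$4,762 − $5,046| = $284

$284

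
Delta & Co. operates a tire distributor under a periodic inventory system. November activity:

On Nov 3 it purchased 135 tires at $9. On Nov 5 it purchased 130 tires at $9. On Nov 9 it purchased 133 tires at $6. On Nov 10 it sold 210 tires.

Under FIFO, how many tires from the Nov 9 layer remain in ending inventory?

133

Nov 10, 210 sold [FIFO — oldest first]: 135 @ $9 + 75 @ $9 = $1,890
Ending inventory: 55 @ $9 + 133 @ $6 = $1,293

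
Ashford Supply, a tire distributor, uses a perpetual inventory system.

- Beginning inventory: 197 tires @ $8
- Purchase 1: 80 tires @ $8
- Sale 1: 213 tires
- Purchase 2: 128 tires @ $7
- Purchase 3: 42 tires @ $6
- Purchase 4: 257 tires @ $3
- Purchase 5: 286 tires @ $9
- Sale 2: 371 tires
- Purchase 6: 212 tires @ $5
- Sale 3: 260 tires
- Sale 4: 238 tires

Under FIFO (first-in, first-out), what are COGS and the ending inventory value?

Sale 1 (213) [FIFO — oldest first]: 197 @ $8 + 16 @ $8 = $1,704
Sale 2 (371) [FIFO — oldest first]: 64 @ $8 + 128 @ $7 + 42 @ $6 + 137 @ $3 = $2,071
Sale 3 (260) [FIFO — oldest first]: 120 @ $3 + 140 @ $9 = $1,620
Sale 4 (238) [FIFO — oldest first]: 146 @ $9 + 92 @ $5 = $1,774
Total COGS = $1,704 + $2,071 + $1,620 + $1,774 = $7,169
Ending inventory: 120 @ $5 = $600
Check: goods available $7,769 = COGS $7,169 + ending $600

COGS = $7,169; ending inventory = $600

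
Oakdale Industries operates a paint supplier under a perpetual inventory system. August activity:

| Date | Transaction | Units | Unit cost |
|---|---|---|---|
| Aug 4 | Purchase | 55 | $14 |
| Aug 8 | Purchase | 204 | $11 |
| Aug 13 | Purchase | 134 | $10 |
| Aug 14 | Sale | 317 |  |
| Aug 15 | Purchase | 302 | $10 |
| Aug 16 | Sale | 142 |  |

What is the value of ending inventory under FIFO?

Aug 14, 317 sold [FIFO — oldest first]: 55 @ $14 + 204 @ $11 + 58 @ $10 = $3,594
Aug 16, 142 sold [FIFO — oldest first]: 76 @ $10 + 66 @ $10 = $1,420
Total COGS = $3,594 + $1,420 = $5,014
Ending inventory: 236 @ $10 = $2,360
Check: goods available $7,374 = COGS $5,014 + ending $2,360

Ending inventory = $2,360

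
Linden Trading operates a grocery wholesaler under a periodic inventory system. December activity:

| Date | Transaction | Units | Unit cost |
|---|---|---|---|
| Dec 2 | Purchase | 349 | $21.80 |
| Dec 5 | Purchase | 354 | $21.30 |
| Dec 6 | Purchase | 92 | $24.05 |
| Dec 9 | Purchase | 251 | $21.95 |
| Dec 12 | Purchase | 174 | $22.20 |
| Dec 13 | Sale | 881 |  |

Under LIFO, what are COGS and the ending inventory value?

Dec 13, 881 sold [LIFO — newest first]: 174 @ $22.20 + 251 @ $21.95 + 92 @ $24.05 + 354 @ $21.30 + 10 @ $21.80 = $19,343.05
Ending inventory: 339 @ $21.80 = $7,390.20

COGS = $19,343.05; ending inventory = $7,390.20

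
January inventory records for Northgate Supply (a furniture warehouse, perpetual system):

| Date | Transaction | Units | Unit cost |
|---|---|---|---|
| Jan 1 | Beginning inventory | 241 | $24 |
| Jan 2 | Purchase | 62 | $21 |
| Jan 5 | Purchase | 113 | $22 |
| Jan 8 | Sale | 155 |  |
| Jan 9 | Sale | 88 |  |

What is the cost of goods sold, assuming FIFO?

Jan 8, 155 sold [FIFO — oldest first]: 155 @ $24 = $3,720
Jan 9, 88 sold [FIFO — oldest first]: 86 @ $24 + 2 @ $21 = $2,106
Total COGS = $3,720 + $2,106 = $5,826
Ending inventory: 60 @ $21 + 113 @ $22 = $3,746

COGS = $5,826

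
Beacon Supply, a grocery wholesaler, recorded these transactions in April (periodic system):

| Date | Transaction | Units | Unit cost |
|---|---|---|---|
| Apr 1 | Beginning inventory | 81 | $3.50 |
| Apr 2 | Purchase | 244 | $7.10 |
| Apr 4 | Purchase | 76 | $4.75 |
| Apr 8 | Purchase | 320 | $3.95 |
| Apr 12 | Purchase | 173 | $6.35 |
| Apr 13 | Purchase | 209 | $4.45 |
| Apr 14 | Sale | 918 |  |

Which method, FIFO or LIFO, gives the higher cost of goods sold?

FIFO COGS: 81 @ $3.50 + 244 @ $7.10 + 76 @ $4.75 + 320 @ $3.95 + 173 @ $6.35 + 24 @ $4.45 = $4,846.25
LIFO COGS: 209 @ $4.45 + 173 @ $6.35 + 320 @ $3.95 + 76 @ $4.75 + 140 @ $7.10 = $4,647.60

FIFO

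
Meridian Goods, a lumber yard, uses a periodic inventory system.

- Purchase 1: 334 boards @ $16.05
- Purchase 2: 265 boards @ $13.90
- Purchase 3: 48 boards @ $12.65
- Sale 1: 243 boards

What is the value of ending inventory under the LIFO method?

Ending inventory = $6,333.70

Sale 1 (243) [LIFO — newest first]: 48 @ $12.65 + 195 @ $13.90 = $3,317.70
Ending inventory: 334 @ $16.05 + 70 @ $13.90 = $6,333.70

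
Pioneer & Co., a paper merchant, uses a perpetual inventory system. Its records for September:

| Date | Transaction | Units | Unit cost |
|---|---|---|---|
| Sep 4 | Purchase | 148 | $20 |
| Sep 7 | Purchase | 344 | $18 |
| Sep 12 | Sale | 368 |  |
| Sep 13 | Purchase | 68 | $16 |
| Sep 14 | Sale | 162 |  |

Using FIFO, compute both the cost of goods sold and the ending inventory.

COGS = $9,760; ending inventory = $480

Sep 12, 368 sold [FIFO — oldest first]: 148 @ $20 + 220 @ $18 = $6,920
Sep 14, 162 sold [FIFO — oldest first]: 124 @ $18 + 38 @ $16 = $2,840
Total COGS = $6,920 + $2,840 = $9,760
Ending inventory: 30 @ $16 = $480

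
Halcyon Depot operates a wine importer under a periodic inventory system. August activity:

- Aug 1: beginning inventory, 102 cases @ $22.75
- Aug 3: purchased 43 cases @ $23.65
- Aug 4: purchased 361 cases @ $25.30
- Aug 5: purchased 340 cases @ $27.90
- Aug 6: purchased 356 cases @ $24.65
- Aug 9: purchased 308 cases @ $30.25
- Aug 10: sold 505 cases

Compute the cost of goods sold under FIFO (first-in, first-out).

Aug 10, 505 sold [FIFO — oldest first]: 102 @ $22.75 + 43 @ $23.65 + 360 @ $25.30 = $12,445.45
Ending inventory: 1 @ $25.30 + 340 @ $27.90 + 356 @ $24.65 + 308 @ $30.25 = $27,603.70

COGS = $12,445.45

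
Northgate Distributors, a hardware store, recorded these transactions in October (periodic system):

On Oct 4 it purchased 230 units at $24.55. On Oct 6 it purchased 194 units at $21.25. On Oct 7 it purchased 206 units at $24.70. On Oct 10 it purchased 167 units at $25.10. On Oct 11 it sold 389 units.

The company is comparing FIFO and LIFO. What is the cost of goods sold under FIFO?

FIFO COGS: 230 @ $24.55 + 159 @ $21.25 = $9,025.25
LIFO COGS: 167 @ $25.10 + 206 @ $24.70 + 16 @ $21.25 = $9,619.90

COGS = $9,025.25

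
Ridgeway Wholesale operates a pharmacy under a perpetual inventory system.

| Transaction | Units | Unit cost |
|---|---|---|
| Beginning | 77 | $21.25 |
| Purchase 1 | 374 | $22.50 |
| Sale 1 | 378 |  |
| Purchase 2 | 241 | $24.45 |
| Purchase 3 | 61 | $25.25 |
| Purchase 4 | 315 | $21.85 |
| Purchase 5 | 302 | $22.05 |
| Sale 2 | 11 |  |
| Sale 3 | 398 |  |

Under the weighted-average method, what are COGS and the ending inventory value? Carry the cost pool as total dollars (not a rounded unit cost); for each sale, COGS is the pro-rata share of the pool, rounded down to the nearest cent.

After Beginning: 77 on hand, pool $1,636.25 (≈ $21.2500 each)
After Purchase 1: 451 on hand, pool $10,051.25 (≈ $22.2866 each)
Sale 1, sell 378: 378/451 × $10,051.25 → $8,424.32
After Purchase 2: 314 on hand, pool $7,519.38 (≈ $23.9471 each)
After Purchase 3: 375 on hand, pool $9,059.63 (≈ $24.1590 each)
After Purchase 4: 690 on hand, pool $15,942.38 (≈ $23.1049 each)
After Purchase 5: 992 on hand, pool $22,601.48 (≈ $22.7838 each)
Sale 2, sell 11: 11/992 × $22,601.48 → $250.62
Sale 3, sell 398: 398/981 × $22,350.86 → $9,067.93
Total COGS = $8,424.32 + $250.62 + $9,067.93 = $17,742.87
Ending inventory (cost pool remaining) = $13,282.93
Check: goods available $31,025.80 = COGS $17,742.87 + ending $13,282.93

COGS = $17,742.87; ending inventory = $13,282.93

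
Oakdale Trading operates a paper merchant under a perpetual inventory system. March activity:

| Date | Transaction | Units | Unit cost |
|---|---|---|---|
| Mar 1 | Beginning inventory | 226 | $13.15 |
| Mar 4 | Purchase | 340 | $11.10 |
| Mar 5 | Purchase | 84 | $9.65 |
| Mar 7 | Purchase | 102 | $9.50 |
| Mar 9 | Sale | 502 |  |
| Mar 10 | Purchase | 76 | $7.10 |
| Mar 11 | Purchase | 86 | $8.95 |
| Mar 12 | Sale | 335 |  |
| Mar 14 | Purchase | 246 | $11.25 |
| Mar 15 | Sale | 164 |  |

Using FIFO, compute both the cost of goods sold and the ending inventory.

COGS = $10,813.55; ending inventory = $1,788.75

Mar 9, 502 sold [FIFO — oldest first]: 226 @ $13.15 + 276 @ $11.10 = $6,035.50
Mar 12, 335 sold [FIFO — oldest first]: 64 @ $11.10 + 84 @ $9.65 + 102 @ $9.50 + 76 @ $7.10 + 9 @ $8.95 = $3,110.15
Mar 15, 164 sold [FIFO — oldest first]: 77 @ $8.95 + 87 @ $11.25 = $1,667.90
Total COGS = $6,035.50 + $3,110.15 + $1,667.90 = $10,813.55
Ending inventory: 159 @ $11.25 = $1,788.75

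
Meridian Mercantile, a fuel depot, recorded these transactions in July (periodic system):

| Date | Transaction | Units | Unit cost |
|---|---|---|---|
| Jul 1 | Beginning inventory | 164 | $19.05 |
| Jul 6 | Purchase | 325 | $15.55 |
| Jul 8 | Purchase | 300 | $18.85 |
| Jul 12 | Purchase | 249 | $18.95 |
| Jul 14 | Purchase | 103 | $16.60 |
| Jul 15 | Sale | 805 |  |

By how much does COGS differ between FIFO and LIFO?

$326.35

FIFO COGS: 164 @ $19.05 + 325 @ $15.55 + 300 @ $18.85 + 16 @ $18.95 = $14,136.15
LIFO COGS: 103 @ $16.60 + 249 @ $18.95 + 300 @ $18.85 + 153 @ $15.55 = $14,462.50
Difference = |$14,136.15 − $14,462.50| = $326.35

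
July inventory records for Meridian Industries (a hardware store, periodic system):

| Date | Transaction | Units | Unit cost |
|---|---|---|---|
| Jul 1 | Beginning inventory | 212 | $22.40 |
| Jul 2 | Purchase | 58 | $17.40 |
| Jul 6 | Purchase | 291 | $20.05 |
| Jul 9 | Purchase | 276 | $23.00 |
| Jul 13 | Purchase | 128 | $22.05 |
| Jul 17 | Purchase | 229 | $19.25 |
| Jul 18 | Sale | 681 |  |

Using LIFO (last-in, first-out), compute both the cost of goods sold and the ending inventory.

COGS = $14,541.05; ending inventory = $10,630.15

Jul 18, 681 sold [LIFO — newest first]: 229 @ $19.25 + 128 @ $22.05 + 276 @ $23.00 + 48 @ $20.05 = $14,541.05
Ending inventory: 212 @ $22.40 + 58 @ $17.40 + 243 @ $20.05 = $10,630.15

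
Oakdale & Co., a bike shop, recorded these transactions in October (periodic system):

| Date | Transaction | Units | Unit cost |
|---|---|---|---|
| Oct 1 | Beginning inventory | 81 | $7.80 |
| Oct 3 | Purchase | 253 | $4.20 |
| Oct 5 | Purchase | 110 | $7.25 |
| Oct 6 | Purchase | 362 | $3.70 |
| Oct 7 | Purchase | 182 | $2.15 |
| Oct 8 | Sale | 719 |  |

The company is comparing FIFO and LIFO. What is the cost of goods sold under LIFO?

FIFO COGS: 81 @ $7.80 + 253 @ $4.20 + 110 @ $7.25 + 275 @ $3.70 = $3,509.40
LIFO COGS: 182 @ $2.15 + 362 @ $3.70 + 110 @ $7.25 + 65 @ $4.20 = $2,801.20

COGS = $2,801.20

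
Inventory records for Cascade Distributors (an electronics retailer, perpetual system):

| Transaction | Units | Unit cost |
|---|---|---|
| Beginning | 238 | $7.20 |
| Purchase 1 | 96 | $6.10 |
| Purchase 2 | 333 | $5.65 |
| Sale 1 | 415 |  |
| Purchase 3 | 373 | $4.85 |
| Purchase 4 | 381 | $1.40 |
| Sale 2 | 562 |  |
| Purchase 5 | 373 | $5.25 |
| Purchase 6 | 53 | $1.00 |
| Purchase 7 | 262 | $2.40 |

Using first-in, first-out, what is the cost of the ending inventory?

Sale 1 (415) [FIFO — oldest first]: 238 @ $7.20 + 96 @ $6.10 + 81 @ $5.65 = $2,756.85
Sale 2 (562) [FIFO — oldest first]: 252 @ $5.65 + 310 @ $4.85 = $2,927.30
Total COGS = $2,756.85 + $2,927.30 = $5,684.15
Ending inventory: 63 @ $4.85 + 381 @ $1.40 + 373 @ $5.25 + 53 @ $1.00 + 262 @ $2.40 = $3,479.00
Check: goods available $9,163.15 = COGS $5,684.15 + ending $3,479.00

Ending inventory = $3,479.00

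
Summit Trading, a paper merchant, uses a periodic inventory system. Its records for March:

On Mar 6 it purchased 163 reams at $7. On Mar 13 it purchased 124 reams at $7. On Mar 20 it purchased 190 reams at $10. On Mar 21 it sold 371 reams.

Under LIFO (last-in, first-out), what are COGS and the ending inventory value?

COGS = $3,167; ending inventory = $742

Mar 21, 371 sold [LIFO — newest first]: 190 @ $10 + 124 @ $7 + 57 @ $7 = $3,167
Ending inventory: 106 @ $7 = $742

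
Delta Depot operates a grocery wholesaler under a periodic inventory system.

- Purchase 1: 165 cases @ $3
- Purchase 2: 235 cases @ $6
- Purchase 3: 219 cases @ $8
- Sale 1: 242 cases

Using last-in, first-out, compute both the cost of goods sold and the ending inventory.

COGS = $1,890; ending inventory = $1,767

Sale 1 (242) [LIFO — newest first]: 219 @ $8 + 23 @ $6 = $1,890
Ending inventory: 165 @ $3 + 212 @ $6 = $1,767
Check: goods available $3,657 = COGS $1,890 + ending $1,767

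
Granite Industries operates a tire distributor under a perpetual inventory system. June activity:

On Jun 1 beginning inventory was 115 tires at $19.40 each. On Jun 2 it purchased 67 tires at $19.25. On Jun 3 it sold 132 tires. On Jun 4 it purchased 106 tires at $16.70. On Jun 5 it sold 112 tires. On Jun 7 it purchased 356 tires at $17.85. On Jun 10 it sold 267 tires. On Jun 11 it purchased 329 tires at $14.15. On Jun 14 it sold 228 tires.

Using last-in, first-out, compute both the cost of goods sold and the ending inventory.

Jun 3, 132 sold [LIFO — newest first]: 67 @ $19.25 + 65 @ $19.40 = $2,550.75
Jun 5, 112 sold [LIFO — newest first]: 106 @ $16.70 + 6 @ $19.40 = $1,886.60
Jun 10, 267 sold [LIFO — newest first]: 267 @ $17.85 = $4,765.95
Jun 14, 228 sold [LIFO — newest first]: 228 @ $14.15 = $3,226.20
Total COGS = $2,550.75 + $1,886.60 + $4,765.95 + $3,226.20 = $12,429.50
Ending inventory: 44 @ $19.40 + 89 @ $17.85 + 101 @ $14.15 = $3,871.40

COGS = $12,429.50; ending inventory = $3,871.40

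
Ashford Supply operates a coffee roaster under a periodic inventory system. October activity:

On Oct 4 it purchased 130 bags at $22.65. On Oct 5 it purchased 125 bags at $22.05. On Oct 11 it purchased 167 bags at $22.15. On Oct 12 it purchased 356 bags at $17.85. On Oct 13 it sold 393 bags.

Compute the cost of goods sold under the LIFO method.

COGS = $7,174.15

Oct 13, 393 sold [LIFO — newest first]: 356 @ $17.85 + 37 @ $22.15 = $7,174.15
Ending inventory: 130 @ $22.65 + 125 @ $22.05 + 130 @ $22.15 = $8,580.25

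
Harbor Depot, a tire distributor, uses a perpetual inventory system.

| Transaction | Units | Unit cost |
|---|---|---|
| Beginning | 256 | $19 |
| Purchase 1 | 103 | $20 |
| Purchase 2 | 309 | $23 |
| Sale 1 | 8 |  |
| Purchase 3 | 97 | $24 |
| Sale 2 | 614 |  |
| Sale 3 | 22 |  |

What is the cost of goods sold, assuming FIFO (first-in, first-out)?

Sale 1 (8) [FIFO — oldest first]: 8 @ $19 = $152
Sale 2 (614) [FIFO — oldest first]: 248 @ $19 + 103 @ $20 + 263 @ $23 = $12,821
Sale 3 (22) [FIFO — oldest first]: 22 @ $23 = $506
Total COGS = $152 + $12,821 + $506 = $13,479
Ending inventory: 24 @ $23 + 97 @ $24 = $2,880

COGS = $13,479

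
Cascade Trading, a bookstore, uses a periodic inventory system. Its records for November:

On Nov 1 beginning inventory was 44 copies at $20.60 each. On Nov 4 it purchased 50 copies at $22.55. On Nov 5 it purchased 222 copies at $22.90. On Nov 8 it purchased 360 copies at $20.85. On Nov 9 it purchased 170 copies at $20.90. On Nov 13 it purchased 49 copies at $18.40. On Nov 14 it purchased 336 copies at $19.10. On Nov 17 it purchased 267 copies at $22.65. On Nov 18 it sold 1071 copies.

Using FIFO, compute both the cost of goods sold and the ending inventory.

Nov 18, 1071 sold [FIFO — oldest first]: 44 @ $20.60 + 50 @ $22.55 + 222 @ $22.90 + 360 @ $20.85 + 170 @ $20.90 + 49 @ $18.40 + 176 @ $19.10 = $22,439.90
Ending inventory: 160 @ $19.10 + 267 @ $22.65 = $9,103.55

COGS = $22,439.90; ending inventory = $9,103.55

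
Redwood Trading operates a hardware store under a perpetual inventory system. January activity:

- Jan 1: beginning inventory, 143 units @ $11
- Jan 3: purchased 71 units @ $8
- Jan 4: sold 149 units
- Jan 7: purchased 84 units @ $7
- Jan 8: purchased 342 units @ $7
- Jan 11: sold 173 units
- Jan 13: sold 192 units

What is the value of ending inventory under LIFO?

Jan 4, 149 sold [LIFO — newest first]: 71 @ $8 + 78 @ $11 = $1,426
Jan 11, 173 sold [LIFO — newest first]: 173 @ $7 = $1,211
Jan 13, 192 sold [LIFO — newest first]: 169 @ $7 + 23 @ $7 = $1,344
Total COGS = $1,426 + $1,211 + $1,344 = $3,981
Ending inventory: 65 @ $11 + 61 @ $7 = $1,142
Check: goods available $5,123 = COGS $3,981 + ending $1,142

Ending inventory = $1,142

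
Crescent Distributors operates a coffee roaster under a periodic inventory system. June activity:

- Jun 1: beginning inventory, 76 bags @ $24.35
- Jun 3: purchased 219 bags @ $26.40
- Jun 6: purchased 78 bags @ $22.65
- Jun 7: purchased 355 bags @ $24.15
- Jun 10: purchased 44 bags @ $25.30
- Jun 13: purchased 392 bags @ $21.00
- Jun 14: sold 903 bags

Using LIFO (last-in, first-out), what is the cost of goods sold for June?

COGS = $20,582.75

Jun 14, 903 sold [LIFO — newest first]: 392 @ $21.00 + 44 @ $25.30 + 355 @ $24.15 + 78 @ $22.65 + 34 @ $26.40 = $20,582.75
Ending inventory: 76 @ $24.35 + 185 @ $26.40 = $6,734.60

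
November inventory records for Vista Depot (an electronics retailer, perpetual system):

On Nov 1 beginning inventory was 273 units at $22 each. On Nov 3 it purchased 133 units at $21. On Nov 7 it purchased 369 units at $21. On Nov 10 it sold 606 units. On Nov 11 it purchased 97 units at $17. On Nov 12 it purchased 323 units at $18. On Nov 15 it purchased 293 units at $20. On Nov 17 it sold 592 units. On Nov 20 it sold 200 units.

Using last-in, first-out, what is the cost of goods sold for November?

COGS = $27,891

Nov 10, 606 sold [LIFO — newest first]: 369 @ $21 + 133 @ $21 + 104 @ $22 = $12,830
Nov 17, 592 sold [LIFO — newest first]: 293 @ $20 + 299 @ $18 = $11,242
Nov 20, 200 sold [LIFO — newest first]: 24 @ $18 + 97 @ $17 + 79 @ $22 = $3,819
Total COGS = $12,830 + $11,242 + $3,819 = $27,891
Ending inventory: 90 @ $22 = $1,980
Check: goods available $29,871 = COGS $27,891 + ending $1,980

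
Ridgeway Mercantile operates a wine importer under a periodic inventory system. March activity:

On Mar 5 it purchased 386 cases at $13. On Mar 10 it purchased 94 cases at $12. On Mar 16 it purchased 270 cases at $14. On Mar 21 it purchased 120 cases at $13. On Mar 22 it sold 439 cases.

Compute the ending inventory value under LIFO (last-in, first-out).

Mar 22, 439 sold [LIFO — newest first]: 120 @ $13 + 270 @ $14 + 49 @ $12 = $5,928
Ending inventory: 386 @ $13 + 45 @ $12 = $5,558

Ending inventory = $5,558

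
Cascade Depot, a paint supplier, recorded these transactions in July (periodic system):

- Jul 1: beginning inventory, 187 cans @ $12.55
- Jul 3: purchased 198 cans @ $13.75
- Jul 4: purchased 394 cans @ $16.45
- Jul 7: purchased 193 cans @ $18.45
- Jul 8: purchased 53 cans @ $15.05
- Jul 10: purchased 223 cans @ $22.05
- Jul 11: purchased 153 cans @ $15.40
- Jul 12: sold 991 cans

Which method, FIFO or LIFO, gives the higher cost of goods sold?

FIFO COGS: 187 @ $12.55 + 198 @ $13.75 + 394 @ $16.45 + 193 @ $18.45 + 19 @ $15.05 = $15,397.45
LIFO COGS: 153 @ $15.40 + 223 @ $22.05 + 53 @ $15.05 + 193 @ $18.45 + 369 @ $16.45 = $17,701.90

LIFO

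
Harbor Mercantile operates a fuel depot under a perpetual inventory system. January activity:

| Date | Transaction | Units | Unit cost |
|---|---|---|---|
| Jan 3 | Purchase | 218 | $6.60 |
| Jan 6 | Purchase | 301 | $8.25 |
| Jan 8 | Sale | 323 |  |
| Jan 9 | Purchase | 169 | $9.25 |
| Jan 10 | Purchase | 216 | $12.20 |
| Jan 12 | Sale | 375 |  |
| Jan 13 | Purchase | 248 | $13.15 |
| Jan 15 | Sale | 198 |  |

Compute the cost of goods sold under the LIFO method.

COGS = $9,338.10

Jan 8, 323 sold [LIFO — newest first]: 301 @ $8.25 + 22 @ $6.60 = $2,628.45
Jan 12, 375 sold [LIFO — newest first]: 216 @ $12.20 + 159 @ $9.25 = $4,105.95
Jan 15, 198 sold [LIFO — newest first]: 198 @ $13.15 = $2,603.70
Total COGS = $2,628.45 + $4,105.95 + $2,603.70 = $9,338.10
Ending inventory: 196 @ $6.60 + 10 @ $9.25 + 50 @ $13.15 = $2,043.60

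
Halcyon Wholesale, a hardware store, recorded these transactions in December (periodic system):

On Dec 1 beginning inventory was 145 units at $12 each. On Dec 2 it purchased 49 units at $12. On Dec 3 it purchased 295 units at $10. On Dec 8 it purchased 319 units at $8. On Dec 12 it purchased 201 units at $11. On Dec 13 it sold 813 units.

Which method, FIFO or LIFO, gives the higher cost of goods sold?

FIFO COGS: 145 @ $12 + 49 @ $12 + 295 @ $10 + 319 @ $8 + 5 @ $11 = $7,885
LIFO COGS: 201 @ $11 + 319 @ $8 + 293 @ $10 = $7,693

FIFO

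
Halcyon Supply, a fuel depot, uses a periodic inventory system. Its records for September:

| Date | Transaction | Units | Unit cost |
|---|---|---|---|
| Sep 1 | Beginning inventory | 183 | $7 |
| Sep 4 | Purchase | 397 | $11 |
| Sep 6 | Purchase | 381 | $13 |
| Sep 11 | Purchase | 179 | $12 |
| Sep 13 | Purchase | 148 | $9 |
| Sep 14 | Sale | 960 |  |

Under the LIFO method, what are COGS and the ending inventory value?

COGS = $11,205; ending inventory = $2,876

Sep 14, 960 sold [LIFO — newest first]: 148 @ $9 + 179 @ $12 + 381 @ $13 + 252 @ $11 = $11,205
Ending inventory: 183 @ $7 + 145 @ $11 = $2,876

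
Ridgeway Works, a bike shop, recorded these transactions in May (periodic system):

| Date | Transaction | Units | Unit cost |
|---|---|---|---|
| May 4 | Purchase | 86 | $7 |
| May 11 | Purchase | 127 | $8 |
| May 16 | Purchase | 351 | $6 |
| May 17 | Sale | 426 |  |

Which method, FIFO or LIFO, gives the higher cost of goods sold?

FIFO

FIFO COGS: 86 @ $7 + 127 @ $8 + 213 @ $6 = $2,896
LIFO COGS: 351 @ $6 + 75 @ $8 = $2,706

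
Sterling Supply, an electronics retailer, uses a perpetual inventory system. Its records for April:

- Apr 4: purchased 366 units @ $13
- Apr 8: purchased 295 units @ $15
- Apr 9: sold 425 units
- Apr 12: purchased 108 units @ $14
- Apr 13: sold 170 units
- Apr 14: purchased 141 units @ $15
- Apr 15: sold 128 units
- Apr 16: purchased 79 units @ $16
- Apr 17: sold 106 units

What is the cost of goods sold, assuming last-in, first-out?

Apr 9, 425 sold [LIFO — newest first]: 295 @ $15 + 130 @ $13 = $6,115
Apr 13, 170 sold [LIFO — newest first]: 108 @ $14 + 62 @ $13 = $2,318
Apr 15, 128 sold [LIFO — newest first]: 128 @ $15 = $1,920
Apr 17, 106 sold [LIFO — newest first]: 79 @ $16 + 13 @ $15 + 14 @ $13 = $1,641
Total COGS = $6,115 + $2,318 + $1,920 + $1,641 = $11,994
Ending inventory: 160 @ $13 = $2,080
Check: goods available $14,074 = COGS $11,994 + ending $2,080

COGS = $11,994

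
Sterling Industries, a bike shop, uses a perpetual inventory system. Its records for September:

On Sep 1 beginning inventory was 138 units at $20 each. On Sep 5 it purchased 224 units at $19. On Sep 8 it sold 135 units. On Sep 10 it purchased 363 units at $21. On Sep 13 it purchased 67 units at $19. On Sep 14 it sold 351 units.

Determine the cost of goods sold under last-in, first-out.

Sep 8, 135 sold [LIFO — newest first]: 135 @ $19 = $2,565
Sep 14, 351 sold [LIFO — newest first]: 67 @ $19 + 284 @ $21 = $7,237
Total COGS = $2,565 + $7,237 = $9,802
Ending inventory: 138 @ $20 + 89 @ $19 + 79 @ $21 = $6,110
Check: goods available $15,912 = COGS $9,802 + ending $6,110

COGS = $9,802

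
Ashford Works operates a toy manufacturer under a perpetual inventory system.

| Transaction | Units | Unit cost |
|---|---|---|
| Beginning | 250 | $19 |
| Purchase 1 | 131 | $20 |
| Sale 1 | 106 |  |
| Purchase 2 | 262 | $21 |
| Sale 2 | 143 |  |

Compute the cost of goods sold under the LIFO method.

COGS = $5,123

Sale 1 (106) [LIFO — newest first]: 106 @ $20 = $2,120
Sale 2 (143) [LIFO — newest first]: 143 @ $21 = $3,003
Total COGS = $2,120 + $3,003 = $5,123
Ending inventory: 250 @ $19 + 25 @ $20 + 119 @ $21 = $7,749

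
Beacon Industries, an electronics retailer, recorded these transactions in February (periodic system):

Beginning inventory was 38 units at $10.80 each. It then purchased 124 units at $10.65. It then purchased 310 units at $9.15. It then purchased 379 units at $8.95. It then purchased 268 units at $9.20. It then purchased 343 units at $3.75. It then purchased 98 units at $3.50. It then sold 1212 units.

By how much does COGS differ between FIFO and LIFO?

FIFO COGS: 38 @ $10.80 + 124 @ $10.65 + 310 @ $9.15 + 379 @ $8.95 + 268 @ $9.20 + 93 @ $3.75 = $10,773.90
LIFO COGS: 98 @ $3.50 + 343 @ $3.75 + 268 @ $9.20 + 379 @ $8.95 + 124 @ $9.15 = $8,621.50
Difference = |$10,773.90 − $8,621.50| = $2,152.40

$2,152.40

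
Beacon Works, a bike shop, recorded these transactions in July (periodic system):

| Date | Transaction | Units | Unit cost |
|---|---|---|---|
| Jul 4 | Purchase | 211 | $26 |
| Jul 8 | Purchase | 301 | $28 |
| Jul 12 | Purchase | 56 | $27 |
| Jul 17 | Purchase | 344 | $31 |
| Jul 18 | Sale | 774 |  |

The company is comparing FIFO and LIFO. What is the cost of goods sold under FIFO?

COGS = $21,812

FIFO COGS: 211 @ $26 + 301 @ $28 + 56 @ $27 + 206 @ $31 = $21,812
LIFO COGS: 344 @ $31 + 56 @ $27 + 301 @ $28 + 73 @ $26 = $22,502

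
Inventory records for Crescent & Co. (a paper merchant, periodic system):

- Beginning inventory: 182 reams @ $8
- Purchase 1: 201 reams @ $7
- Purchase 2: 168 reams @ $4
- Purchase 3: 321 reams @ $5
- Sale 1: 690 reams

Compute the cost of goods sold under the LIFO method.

Sale 1 (690) [LIFO — newest first]: 321 @ $5 + 168 @ $4 + 201 @ $7 = $3,684
Ending inventory: 182 @ $8 = $1,456

COGS = $3,684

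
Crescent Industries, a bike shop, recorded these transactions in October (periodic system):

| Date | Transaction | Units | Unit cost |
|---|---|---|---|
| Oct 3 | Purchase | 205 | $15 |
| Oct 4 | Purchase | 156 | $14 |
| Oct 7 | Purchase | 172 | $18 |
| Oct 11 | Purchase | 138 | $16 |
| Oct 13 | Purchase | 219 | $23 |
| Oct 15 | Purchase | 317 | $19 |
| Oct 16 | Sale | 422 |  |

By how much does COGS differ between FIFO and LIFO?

FIFO COGS: 205 @ $15 + 156 @ $14 + 61 @ $18 = $6,357
LIFO COGS: 317 @ $19 + 105 @ $23 = $8,438
Difference = |$6,357 − $8,438| = $2,081

$2,081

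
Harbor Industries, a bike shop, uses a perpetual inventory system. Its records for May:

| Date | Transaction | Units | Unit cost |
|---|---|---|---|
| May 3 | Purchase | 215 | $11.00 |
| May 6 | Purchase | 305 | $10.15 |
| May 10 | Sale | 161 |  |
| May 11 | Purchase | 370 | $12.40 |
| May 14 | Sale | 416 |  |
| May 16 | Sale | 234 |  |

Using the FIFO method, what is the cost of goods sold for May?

May 10, 161 sold [FIFO — oldest first]: 161 @ $11.00 = $1,771.00
May 14, 416 sold [FIFO — oldest first]: 54 @ $11.00 + 305 @ $10.15 + 57 @ $12.40 = $4,396.55
May 16, 234 sold [FIFO — oldest first]: 234 @ $12.40 = $2,901.60
Total COGS = $1,771.00 + $4,396.55 + $2,901.60 = $9,069.15
Ending inventory: 79 @ $12.40 = $979.60
Check: goods available $10,048.75 = COGS $9,069.15 + ending $979.60

COGS = $9,069.15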